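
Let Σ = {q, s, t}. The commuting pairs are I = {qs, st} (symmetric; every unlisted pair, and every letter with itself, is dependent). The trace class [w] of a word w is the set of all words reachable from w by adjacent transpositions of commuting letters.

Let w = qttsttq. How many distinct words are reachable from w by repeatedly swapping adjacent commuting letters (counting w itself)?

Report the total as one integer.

7

0(q) covers ∅
1(t) covers 0:q
2(t) covers 1:t
3(s) covers ∅
4(t) covers 2:t
5(t) covers 4:t
6(q) covers 5:t
floor of heap: 0:q, 3:s
completions by unplaced set U, small U first (add the entries for U minus each lowest piece of U):
  |U|=1: {3}:1  {6}:1
  |U|=2: {3,6}:2  {5,6}:1
  |U|=3: {3,5,6}:3  {4,5,6}:1
  |U|=4: {2,4,5,6}:1  {3,4,5,6}:4
  |U|=5: {1,2,4,5,6}:1  {2,3,4,5,6}:5
  start at 0(q): 6
  start at 3(s): 1
sum over floor = 7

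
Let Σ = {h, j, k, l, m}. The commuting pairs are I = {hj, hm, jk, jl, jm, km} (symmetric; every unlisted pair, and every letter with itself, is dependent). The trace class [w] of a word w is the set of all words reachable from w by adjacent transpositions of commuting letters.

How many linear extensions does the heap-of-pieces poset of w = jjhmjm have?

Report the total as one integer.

60

drop 0:j onto floor
drop 1:j onto {0:j}
drop 2:h onto floor
drop 3:m onto floor
drop 4:j onto {1:j}
drop 5:m onto {3:m}
ground layer = {0:j, 2:h, 3:m}
drop-orders for the pieces not yet dropped (sum over which currently-grounded one goes next):
  1 to go: {2} 1  {4} 1  {5} 1
  2 to go: {1,4} 1  {2,4} 2  {2,5} 2  {3,5} 1  {4,5} 2
  3 to go: {0,1,4} 1  {1,2,4} 3  {1,4,5} 3  {2,3,5} 3  {2,4,5} 6  {3,4,5} 3
  4 to go: {0,1,2,4} 4  {0,1,4,5} 4  {1,2,4,5} 12  {1,3,4,5} 6  {2,3,4,5} 12
  if 0:j drops first: 30 orders
  if 2:h drops first: 10 orders
  if 3:m drops first: 20 orders
heap linearizations: 60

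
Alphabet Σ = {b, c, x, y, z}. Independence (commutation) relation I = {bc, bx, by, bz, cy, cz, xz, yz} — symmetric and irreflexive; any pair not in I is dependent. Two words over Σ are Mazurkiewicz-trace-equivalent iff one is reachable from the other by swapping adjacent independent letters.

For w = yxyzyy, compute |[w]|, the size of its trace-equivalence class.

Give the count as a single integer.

0(y) covers ∅
1(x) covers 0:y
2(y) covers 1:x
3(z) covers ∅
4(y) covers 2:y
5(y) covers 4:y
floor of heap: 0:y, 3:z
completions by unplaced set U, small U first (add the entries for U minus each lowest piece of U):
  |U|=1: {3}:1  {5}:1
  |U|=2: {3,5}:2  {4,5}:1
  |U|=3: {2,4,5}:1  {3,4,5}:3
  |U|=4: {1,2,4,5}:1  {2,3,4,5}:4
  start at 0(y): 5
  start at 3(z): 1
sum over floor = 6

6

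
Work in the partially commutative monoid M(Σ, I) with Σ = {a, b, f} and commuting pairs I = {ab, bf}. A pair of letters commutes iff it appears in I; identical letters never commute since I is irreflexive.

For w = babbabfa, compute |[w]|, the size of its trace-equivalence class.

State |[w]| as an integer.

0(b) covers ∅
1(a) covers ∅
2(b) covers 0:b
3(b) covers 2:b
4(a) covers 1:a
5(b) covers 3:b
6(f) covers 4:a
7(a) covers 6:f
floor of heap: 0:b, 1:a
completions by unplaced set U, small U first (add the entries for U minus each lowest piece of U):
  |U|=1: {5}:1  {7}:1
  |U|=2: {3,5}:1  {5,7}:2  {6,7}:1
  |U|=3: {2,3,5}:1  {3,5,7}:3  {4,6,7}:1  {5,6,7}:3
  |U|=4: {0,2,3,5}:1  {1,4,6,7}:1  {2,3,5,7}:4  {3,5,6,7}:6  {4,5,6,7}:4
  |U|=5: {0,2,3,5,7}:5  {1,4,5,6,7}:5  {2,3,5,6,7}:10  {3,4,5,6,7}:10
  |U|=6: {0,2,3,5,6,7}:15  {1,3,4,5,6,7}:15  {2,3,4,5,6,7}:20
  start at 0(b): 35
  start at 1(a): 35
sum over floor = 70

70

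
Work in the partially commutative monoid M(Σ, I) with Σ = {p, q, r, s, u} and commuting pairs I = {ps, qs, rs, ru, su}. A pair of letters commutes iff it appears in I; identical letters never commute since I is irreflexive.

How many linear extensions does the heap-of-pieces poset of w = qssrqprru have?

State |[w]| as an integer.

piece 0:q — minimal
piece 1:s — minimal
piece 2:s rests on {1:s}
piece 3:r rests on {0:q}
piece 4:q rests on {3:r}
piece 5:p rests on {4:q}
piece 6:r rests on {5:p}
piece 7:r rests on {6:r}
piece 8:u rests on {5:p}
minimal pieces: {0:q, 1:s}
ways to finish when only these pieces remain (= sum over removing one remaining piece with nothing left below it):
  1 left: {2}→1  {7}→1  {8}→1
  2 left: {1,2}→1  {2,7}→2  {2,8}→2  {6,7}→1  {7,8}→2
  3 left: {1,2,7}→3  {1,2,8}→3  {2,6,7}→3  {2,7,8}→6  {6,7,8}→3
  4 left: {1,2,6,7}→6  {1,2,7,8}→12  {2,6,7,8}→12  {5,6,7,8}→3
  5 left: {1,2,6,7,8}→30  {2,5,6,7,8}→15  {4,5,6,7,8}→3
  6 left: {1,2,5,6,7,8}→45  {2,4,5,6,7,8}→18  {3,4,5,6,7,8}→3
  7 left: {0,3,4,5,6,7,8}→3  {1,2,4,5,6,7,8}→63  {2,3,4,5,6,7,8}→21
  placing 0:q first → 84 extensions
  placing 1:s first → 24 extensions
total linear extensions = 108

108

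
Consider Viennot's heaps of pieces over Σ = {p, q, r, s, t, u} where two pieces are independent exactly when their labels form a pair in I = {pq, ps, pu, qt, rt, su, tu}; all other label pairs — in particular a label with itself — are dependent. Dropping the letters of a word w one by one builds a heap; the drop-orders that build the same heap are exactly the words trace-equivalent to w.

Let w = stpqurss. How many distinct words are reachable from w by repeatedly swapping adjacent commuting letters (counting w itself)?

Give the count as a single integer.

6

0(s) covers ∅
1(t) covers 0:s
2(p) covers 1:t
3(q) covers 0:s
4(u) covers 3:q
5(r) covers 2:p, 4:u
6(s) covers 5:r
7(s) covers 6:s
floor of heap: 0:s
completions by unplaced set U, small U first (add the entries for U minus each lowest piece of U):
  |U|=1: {7}:1
  |U|=2: {6,7}:1
  |U|=3: {5,6,7}:1
  |U|=4: {2,5,6,7}:1  {4,5,6,7}:1
  |U|=5: {1,2,5,6,7}:1  {2,4,5,6,7}:2  {3,4,5,6,7}:1
  |U|=6: {1,2,4,5,6,7}:3  {2,3,4,5,6,7}:3
  start at 0(s): 6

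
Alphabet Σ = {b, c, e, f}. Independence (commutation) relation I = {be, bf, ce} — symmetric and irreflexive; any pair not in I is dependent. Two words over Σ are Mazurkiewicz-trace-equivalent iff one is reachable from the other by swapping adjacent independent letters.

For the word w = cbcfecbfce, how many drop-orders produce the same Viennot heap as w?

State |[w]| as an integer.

drop 0:c onto floor
drop 1:b onto {0:c}
drop 2:c onto {1:b}
drop 3:f onto {2:c}
drop 4:e onto {3:f}
drop 5:c onto {3:f}
drop 6:b onto {5:c}
drop 7:f onto {4:e, 5:c}
drop 8:c onto {6:b, 7:f}
drop 9:e onto {7:f}
ground layer = {0:c}
drop-orders for the pieces not yet dropped (sum over which currently-grounded one goes next):
  1 to go: {8} 1  {9} 1
  2 to go: {6,8} 1  {8,9} 2
  3 to go: {6,8,9} 3  {7,8,9} 2
  4 to go: {4,7,8,9} 2  {6,7,8,9} 5
  5 to go: {4,6,7,8,9} 7  {5,6,7,8,9} 5
  6 to go: {4,5,6,7,8,9} 12
  7 to go: {3,4,5,6,7,8,9} 12
  8 to go: {2,3,4,5,6,7,8,9} 12
  if 0:c drops first: 12 orders

12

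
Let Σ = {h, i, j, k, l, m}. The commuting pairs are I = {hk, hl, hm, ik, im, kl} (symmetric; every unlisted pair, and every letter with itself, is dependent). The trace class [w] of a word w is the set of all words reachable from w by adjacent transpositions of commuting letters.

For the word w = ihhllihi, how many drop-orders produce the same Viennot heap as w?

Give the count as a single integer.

6

0(i) covers ∅
1(h) covers 0:i
2(h) covers 1:h
3(l) covers 0:i
4(l) covers 3:l
5(i) covers 2:h, 4:l
6(h) covers 5:i
7(i) covers 6:h
floor of heap: 0:i
completions by unplaced set U, small U first (add the entries for U minus each lowest piece of U):
  |U|=1: {7}:1
  |U|=2: {6,7}:1
  |U|=3: {5,6,7}:1
  |U|=4: {2,5,6,7}:1  {4,5,6,7}:1
  |U|=5: {1,2,5,6,7}:1  {2,4,5,6,7}:2  {3,4,5,6,7}:1
  |U|=6: {1,2,4,5,6,7}:3  {2,3,4,5,6,7}:3
  start at 0(i): 6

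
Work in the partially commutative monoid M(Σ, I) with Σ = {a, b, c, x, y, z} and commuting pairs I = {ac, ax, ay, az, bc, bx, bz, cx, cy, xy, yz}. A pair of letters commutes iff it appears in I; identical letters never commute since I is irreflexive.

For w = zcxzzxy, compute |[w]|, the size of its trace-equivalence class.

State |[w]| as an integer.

#0=z has no predecessor
#1=c depends on [0:z]
#2=x depends on [0:z]
#3=z depends on [1:c, 2:x]
#4=z depends on [3:z]
#5=x depends on [4:z]
#6=y has no predecessor
sources: [0:z, 6:y]
N(rest) = Σ N(rest − s) over sources s of rest; N(one piece) = 1:
  size 1 → [5]=1  [6]=1
  size 2 → [4,5]=1  [5,6]=2
  size 3 → [3,4,5]=1  [4,5,6]=3
  size 4 → [1,3,4,5]=1  [2,3,4,5]=1  [3,4,5,6]=4
  size 5 → [1,2,3,4,5]=2  [1,3,4,5,6]=5  [2,3,4,5,6]=5
  first=0(z) contributes 12
  first=6(y) contributes 2
|[w]| = 14

14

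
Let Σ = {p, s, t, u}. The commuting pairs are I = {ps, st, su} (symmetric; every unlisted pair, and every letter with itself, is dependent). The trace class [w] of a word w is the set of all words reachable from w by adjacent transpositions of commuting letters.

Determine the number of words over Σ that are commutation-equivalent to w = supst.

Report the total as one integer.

0(s) covers ∅
1(u) covers ∅
2(p) covers 1:u
3(s) covers 0:s
4(t) covers 2:p
floor of heap: 0:s, 1:u
completions by unplaced set U, small U first (add the entries for U minus each lowest piece of U):
  |U|=1: {3}:1  {4}:1
  |U|=2: {0,3}:1  {2,4}:1  {3,4}:2
  |U|=3: {0,3,4}:3  {1,2,4}:1  {2,3,4}:3
  start at 0(s): 4
  start at 1(u): 6
sum over floor = 10

10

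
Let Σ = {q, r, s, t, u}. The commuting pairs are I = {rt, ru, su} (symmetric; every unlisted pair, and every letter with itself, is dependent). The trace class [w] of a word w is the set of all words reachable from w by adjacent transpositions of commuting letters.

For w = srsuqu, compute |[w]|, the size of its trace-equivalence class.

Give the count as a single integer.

0(s) covers ∅
1(r) covers 0:s
2(s) covers 1:r
3(u) covers ∅
4(q) covers 2:s, 3:u
5(u) covers 4:q
floor of heap: 0:s, 3:u
completions by unplaced set U, small U first (add the entries for U minus each lowest piece of U):
  |U|=1: {5}:1
  |U|=2: {4,5}:1
  |U|=3: {2,4,5}:1  {3,4,5}:1
  |U|=4: {1,2,4,5}:1  {2,3,4,5}:2
  start at 0(s): 3
  start at 3(u): 1
sum over floor = 4

4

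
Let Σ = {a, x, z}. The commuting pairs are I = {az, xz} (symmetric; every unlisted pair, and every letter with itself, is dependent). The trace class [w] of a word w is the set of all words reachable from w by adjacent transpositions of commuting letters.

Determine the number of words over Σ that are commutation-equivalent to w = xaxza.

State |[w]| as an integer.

5

#0=x has no predecessor
#1=a depends on [0:x]
#2=x depends on [1:a]
#3=z has no predecessor
#4=a depends on [2:x]
sources: [0:x, 3:z]
N(rest) = Σ N(rest − s) over sources s of rest; N(one piece) = 1:
  size 1 → [3]=1  [4]=1
  size 2 → [2,4]=1  [3,4]=2
  size 3 → [1,2,4]=1  [2,3,4]=3
  first=0(x) contributes 4
  first=3(z) contributes 1
|[w]| = 5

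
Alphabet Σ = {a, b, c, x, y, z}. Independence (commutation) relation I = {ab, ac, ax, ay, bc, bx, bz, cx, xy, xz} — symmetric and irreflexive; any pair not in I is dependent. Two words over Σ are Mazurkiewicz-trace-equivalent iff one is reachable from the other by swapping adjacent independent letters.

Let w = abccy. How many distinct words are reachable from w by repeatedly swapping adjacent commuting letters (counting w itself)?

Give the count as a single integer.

15

0(a) covers ∅
1(b) covers ∅
2(c) covers ∅
3(c) covers 2:c
4(y) covers 1:b, 3:c
floor of heap: 0:a, 1:b, 2:c
completions by unplaced set U, small U first (add the entries for U minus each lowest piece of U):
  |U|=1: {0}:1  {4}:1
  |U|=2: {0,4}:2  {1,4}:1  {3,4}:1
  |U|=3: {0,1,4}:3  {0,3,4}:3  {1,3,4}:2  {2,3,4}:1
  start at 0(a): 3
  start at 1(b): 4
  start at 2(c): 8
sum over floor = 15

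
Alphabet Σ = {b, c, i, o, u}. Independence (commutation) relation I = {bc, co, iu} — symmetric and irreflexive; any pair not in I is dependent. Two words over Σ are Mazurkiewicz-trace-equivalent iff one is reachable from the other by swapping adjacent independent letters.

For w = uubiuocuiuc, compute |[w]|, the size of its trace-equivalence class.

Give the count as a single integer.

piece 0:u — minimal
piece 1:u rests on {0:u}
piece 2:b rests on {1:u}
piece 3:i rests on {2:b}
piece 4:u rests on {2:b}
piece 5:o rests on {3:i, 4:u}
piece 6:c rests on {3:i, 4:u}
piece 7:u rests on {5:o, 6:c}
piece 8:i rests on {5:o, 6:c}
piece 9:u rests on {7:u}
piece 10:c rests on {8:i, 9:u}
minimal pieces: {0:u}
ways to finish when only these pieces remain (= sum over removing one remaining piece with nothing left below it):
  1 left: {10}→1
  2 left: {8,10}→1  {9,10}→1
  3 left: {7,9,10}→1  {8,9,10}→2
  4 left: {7,8,9,10}→3
  5 left: {5,7,8,9,10}→3  {6,7,8,9,10}→3
  6 left: {5,6,7,8,9,10}→6
  7 left: {3,5,6,7,8,9,10}→6  {4,5,6,7,8,9,10}→6
  8 left: {3,4,5,6,7,8,9,10}→12
  9 left: {2,3,4,5,6,7,8,9,10}→12
  placing 0:u first → 12 extensions

12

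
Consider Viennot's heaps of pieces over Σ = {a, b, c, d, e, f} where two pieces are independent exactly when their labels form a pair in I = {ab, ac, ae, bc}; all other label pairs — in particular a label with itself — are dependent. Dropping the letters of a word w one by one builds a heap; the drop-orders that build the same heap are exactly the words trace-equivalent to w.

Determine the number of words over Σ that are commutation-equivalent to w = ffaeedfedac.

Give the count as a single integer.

0(f) covers ∅
1(f) covers 0:f
2(a) covers 1:f
3(e) covers 1:f
4(e) covers 3:e
5(d) covers 2:a, 4:e
6(f) covers 5:d
7(e) covers 6:f
8(d) covers 7:e
9(a) covers 8:d
10(c) covers 8:d
floor of heap: 0:f
completions by unplaced set U, small U first (add the entries for U minus each lowest piece of U):
  |U|=1: {9}:1  {10}:1
  |U|=2: {9,10}:2
  |U|=3: {8,9,10}:2
  |U|=4: {7,8,9,10}:2
  |U|=5: {6,7,8,9,10}:2
  |U|=6: {5,6,7,8,9,10}:2
  |U|=7: {2,5,6,7,8,9,10}:2  {4,5,6,7,8,9,10}:2
  |U|=8: {2,4,5,6,7,8,9,10}:4  {3,4,5,6,7,8,9,10}:2
  |U|=9: {2,3,4,5,6,7,8,9,10}:6
  start at 0(f): 6

6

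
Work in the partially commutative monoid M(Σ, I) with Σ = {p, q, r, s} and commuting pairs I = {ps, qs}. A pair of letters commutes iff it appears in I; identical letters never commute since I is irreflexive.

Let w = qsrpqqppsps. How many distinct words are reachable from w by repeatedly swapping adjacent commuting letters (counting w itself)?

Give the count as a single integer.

56

#0=q has no predecessor
#1=s has no predecessor
#2=r depends on [0:q, 1:s]
#3=p depends on [2:r]
#4=q depends on [3:p]
#5=q depends on [4:q]
#6=p depends on [5:q]
#7=p depends on [6:p]
#8=s depends on [2:r]
#9=p depends on [7:p]
#10=s depends on [8:s]
sources: [0:q, 1:s]
N(rest) = Σ N(rest − s) over sources s of rest; N(one piece) = 1:
  size 1 → [9]=1  [10]=1
  size 2 → [7,9]=1  [8,10]=1  [9,10]=2
  size 3 → [6,7,9]=1  [7,9,10]=3  [8,9,10]=3
  size 4 → [5,6,7,9]=1  [6,7,9,10]=4  [7,8,9,10]=6
  size 5 → [4,5,6,7,9]=1  [5,6,7,9,10]=5  [6,7,8,9,10]=10
  size 6 → [3,4,5,6,7,9]=1  [4,5,6,7,9,10]=6  [5,6,7,8,9,10]=15
  size 7 → [3,4,5,6,7,9,10]=7  [4,5,6,7,8,9,10]=21
  size 8 → [3,4,5,6,7,8,9,10]=28
  size 9 → [2,3,4,5,6,7,8,9,10]=28
  first=0(q) contributes 28
  first=1(s) contributes 28
|[w]| = 56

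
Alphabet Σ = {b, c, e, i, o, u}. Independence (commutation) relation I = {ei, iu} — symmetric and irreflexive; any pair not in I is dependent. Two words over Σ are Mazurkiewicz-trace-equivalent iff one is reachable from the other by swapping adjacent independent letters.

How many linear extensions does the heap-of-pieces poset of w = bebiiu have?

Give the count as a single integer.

piece 0:b — minimal
piece 1:e rests on {0:b}
piece 2:b rests on {1:e}
piece 3:i rests on {2:b}
piece 4:i rests on {3:i}
piece 5:u rests on {2:b}
minimal pieces: {0:b}
ways to finish when only these pieces remain (= sum over removing one remaining piece with nothing left below it):
  1 left: {4}→1  {5}→1
  2 left: {3,4}→1  {4,5}→2
  3 left: {3,4,5}→3
  4 left: {2,3,4,5}→3
  placing 0:b first → 3 extensions

3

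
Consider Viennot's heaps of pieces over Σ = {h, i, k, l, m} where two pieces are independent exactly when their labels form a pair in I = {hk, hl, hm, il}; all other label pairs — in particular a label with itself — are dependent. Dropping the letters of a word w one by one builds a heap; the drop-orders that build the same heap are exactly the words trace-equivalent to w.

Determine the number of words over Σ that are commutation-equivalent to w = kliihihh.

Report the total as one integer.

piece 0:k — minimal
piece 1:l rests on {0:k}
piece 2:i rests on {0:k}
piece 3:i rests on {2:i}
piece 4:h rests on {3:i}
piece 5:i rests on {4:h}
piece 6:h rests on {5:i}
piece 7:h rests on {6:h}
minimal pieces: {0:k}
ways to finish when only these pieces remain (= sum over removing one remaining piece with nothing left below it):
  1 left: {1}→1  {7}→1
  2 left: {1,7}→2  {6,7}→1
  3 left: {1,6,7}→3  {5,6,7}→1
  4 left: {1,5,6,7}→4  {4,5,6,7}→1
  5 left: {1,4,5,6,7}→5  {3,4,5,6,7}→1
  6 left: {1,3,4,5,6,7}→6  {2,3,4,5,6,7}→1
  placing 0:k first → 7 extensions

7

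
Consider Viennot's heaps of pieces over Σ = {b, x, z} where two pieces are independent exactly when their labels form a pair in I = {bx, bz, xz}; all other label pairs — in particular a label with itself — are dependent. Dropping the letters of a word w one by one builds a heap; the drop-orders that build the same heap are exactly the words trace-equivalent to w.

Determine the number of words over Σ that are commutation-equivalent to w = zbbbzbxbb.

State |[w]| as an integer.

#0=z has no predecessor
#1=b has no predecessor
#2=b depends on [1:b]
#3=b depends on [2:b]
#4=z depends on [0:z]
#5=b depends on [3:b]
#6=x has no predecessor
#7=b depends on [5:b]
#8=b depends on [7:b]
sources: [0:z, 1:b, 6:x]
N(rest) = Σ N(rest − s) over sources s of rest; N(one piece) = 1:
  size 1 → [4]=1  [6]=1  [8]=1
  size 2 → [0,4]=1  [4,6]=2  [4,8]=2  [6,8]=2  [7,8]=1
  size 3 → [0,4,6]=3  [0,4,8]=3  [4,6,8]=6  [4,7,8]=3  [5,7,8]=1  [6,7,8]=3
  size 4 → [0,4,6,8]=12  [0,4,7,8]=6  [3,5,7,8]=1  [4,5,7,8]=4  [4,6,7,8]=12  [5,6,7,8]=4
  size 5 → [0,4,5,7,8]=10  [0,4,6,7,8]=30  [2,3,5,7,8]=1  [3,4,5,7,8]=5  [3,5,6,7,8]=5  [4,5,6,7,8]=20
  size 6 → [0,3,4,5,7,8]=15  [0,4,5,6,7,8]=60  [1,2,3,5,7,8]=1  [2,3,4,5,7,8]=6  [2,3,5,6,7,8]=6  [3,4,5,6,7,8]=30
  size 7 → [0,2,3,4,5,7,8]=21  [0,3,4,5,6,7,8]=105  [1,2,3,4,5,7,8]=7  [1,2,3,5,6,7,8]=7  [2,3,4,5,6,7,8]=42
  first=0(z) contributes 56
  first=1(b) contributes 168
  first=6(x) contributes 28
|[w]| = 252

252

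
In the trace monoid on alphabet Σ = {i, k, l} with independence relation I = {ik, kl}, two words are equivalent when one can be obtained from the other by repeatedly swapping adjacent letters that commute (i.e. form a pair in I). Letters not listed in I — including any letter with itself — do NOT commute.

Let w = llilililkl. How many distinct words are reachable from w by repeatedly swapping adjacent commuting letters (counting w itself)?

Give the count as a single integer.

drop 0:l onto floor
drop 1:l onto {0:l}
drop 2:i onto {1:l}
drop 3:l onto {2:i}
drop 4:i onto {3:l}
drop 5:l onto {4:i}
drop 6:i onto {5:l}
drop 7:l onto {6:i}
drop 8:k onto floor
drop 9:l onto {7:l}
ground layer = {0:l, 8:k}
drop-orders for the pieces not yet dropped (sum over which currently-grounded one goes next):
  1 to go: {8} 1  {9} 1
  2 to go: {7,9} 1  {8,9} 2
  3 to go: {6,7,9} 1  {7,8,9} 3
  4 to go: {5,6,7,9} 1  {6,7,8,9} 4
  5 to go: {4,5,6,7,9} 1  {5,6,7,8,9} 5
  6 to go: {3,4,5,6,7,9} 1  {4,5,6,7,8,9} 6
  7 to go: {2,3,4,5,6,7,9} 1  {3,4,5,6,7,8,9} 7
  8 to go: {1,2,3,4,5,6,7,9} 1  {2,3,4,5,6,7,8,9} 8
  if 0:l drops first: 9 orders
  if 8:k drops first: 1 orders
heap linearizations: 10

10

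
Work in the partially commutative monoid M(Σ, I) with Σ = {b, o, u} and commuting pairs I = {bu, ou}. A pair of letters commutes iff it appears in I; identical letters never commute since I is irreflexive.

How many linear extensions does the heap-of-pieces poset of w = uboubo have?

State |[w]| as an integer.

15

piece 0:u — minimal
piece 1:b — minimal
piece 2:o rests on {1:b}
piece 3:u rests on {0:u}
piece 4:b rests on {2:o}
piece 5:o rests on {4:b}
minimal pieces: {0:u, 1:b}
ways to finish when only these pieces remain (= sum over removing one remaining piece with nothing left below it):
  1 left: {3}→1  {5}→1
  2 left: {0,3}→1  {3,5}→2  {4,5}→1
  3 left: {0,3,5}→3  {2,4,5}→1  {3,4,5}→3
  4 left: {0,3,4,5}→6  {1,2,4,5}→1  {2,3,4,5}→4
  placing 0:u first → 5 extensions
  placing 1:b first → 10 extensions
total linear extensions = 15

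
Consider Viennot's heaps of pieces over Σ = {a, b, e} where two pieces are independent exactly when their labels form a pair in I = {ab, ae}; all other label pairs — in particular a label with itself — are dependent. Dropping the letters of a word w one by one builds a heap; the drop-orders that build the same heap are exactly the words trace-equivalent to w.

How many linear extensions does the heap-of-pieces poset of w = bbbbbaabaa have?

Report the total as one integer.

drop 0:b onto floor
drop 1:b onto {0:b}
drop 2:b onto {1:b}
drop 3:b onto {2:b}
drop 4:b onto {3:b}
drop 5:a onto floor
drop 6:a onto {5:a}
drop 7:b onto {4:b}
drop 8:a onto {6:a}
drop 9:a onto {8:a}
ground layer = {0:b, 5:a}
drop-orders for the pieces not yet dropped (sum over which currently-grounded one goes next):
  1 to go: {7} 1  {9} 1
  2 to go: {4,7} 1  {7,9} 2  {8,9} 1
  3 to go: {3,4,7} 1  {4,7,9} 3  {6,8,9} 1  {7,8,9} 3
  4 to go: {2,3,4,7} 1  {3,4,7,9} 4  {4,7,8,9} 6  {5,6,8,9} 1  {6,7,8,9} 4
  5 to go: {1,2,3,4,7} 1  {2,3,4,7,9} 5  {3,4,7,8,9} 10  {4,6,7,8,9} 10  {5,6,7,8,9} 5
  6 to go: {0,1,2,3,4,7} 1  {1,2,3,4,7,9} 6  {2,3,4,7,8,9} 15  {3,4,6,7,8,9} 20  {4,5,6,7,8,9} 15
  7 to go: {0,1,2,3,4,7,9} 7  {1,2,3,4,7,8,9} 21  {2,3,4,6,7,8,9} 35  {3,4,5,6,7,8,9} 35
  8 to go: {0,1,2,3,4,7,8,9} 28  {1,2,3,4,6,7,8,9} 56  {2,3,4,5,6,7,8,9} 70
  if 0:b drops first: 126 orders
  if 5:a drops first: 84 orders
heap linearizations: 210

210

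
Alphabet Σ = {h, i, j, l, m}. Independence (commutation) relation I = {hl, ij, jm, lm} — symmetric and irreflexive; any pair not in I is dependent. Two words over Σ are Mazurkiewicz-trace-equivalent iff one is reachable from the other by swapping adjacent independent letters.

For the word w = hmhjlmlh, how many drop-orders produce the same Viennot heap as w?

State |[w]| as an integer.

9

0(h) covers ∅
1(m) covers 0:h
2(h) covers 1:m
3(j) covers 2:h
4(l) covers 3:j
5(m) covers 2:h
6(l) covers 4:l
7(h) covers 3:j, 5:m
floor of heap: 0:h
completions by unplaced set U, small U first (add the entries for U minus each lowest piece of U):
  |U|=1: {6}:1  {7}:1
  |U|=2: {4,6}:1  {5,7}:1  {6,7}:2
  |U|=3: {4,6,7}:3  {5,6,7}:3
  |U|=4: {3,4,6,7}:3  {4,5,6,7}:6
  |U|=5: {3,4,5,6,7}:9
  |U|=6: {2,3,4,5,6,7}:9
  start at 0(h): 9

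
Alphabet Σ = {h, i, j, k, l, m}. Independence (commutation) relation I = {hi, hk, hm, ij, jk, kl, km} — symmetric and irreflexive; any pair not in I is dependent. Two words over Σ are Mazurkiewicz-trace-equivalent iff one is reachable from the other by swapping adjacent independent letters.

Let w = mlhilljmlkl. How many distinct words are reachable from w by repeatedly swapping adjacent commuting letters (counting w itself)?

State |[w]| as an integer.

0(m) covers ∅
1(l) covers 0:m
2(h) covers 1:l
3(i) covers 1:l
4(l) covers 2:h, 3:i
5(l) covers 4:l
6(j) covers 5:l
7(m) covers 6:j
8(l) covers 7:m
9(k) covers 3:i
10(l) covers 8:l
floor of heap: 0:m
completions by unplaced set U, small U first (add the entries for U minus each lowest piece of U):
  |U|=1: {9}:1  {10}:1
  |U|=2: {8,10}:1  {9,10}:2
  |U|=3: {7,8,10}:1  {8,9,10}:3
  |U|=4: {6,7,8,10}:1  {7,8,9,10}:4
  |U|=5: {5,6,7,8,10}:1  {6,7,8,9,10}:5
  |U|=6: {4,5,6,7,8,10}:1  {5,6,7,8,9,10}:6
  |U|=7: {2,4,5,6,7,8,10}:1  {4,5,6,7,8,9,10}:7
  |U|=8: {2,4,5,6,7,8,9,10}:8  {3,4,5,6,7,8,9,10}:7
  |U|=9: {2,3,4,5,6,7,8,9,10}:15
  start at 0(m): 15

15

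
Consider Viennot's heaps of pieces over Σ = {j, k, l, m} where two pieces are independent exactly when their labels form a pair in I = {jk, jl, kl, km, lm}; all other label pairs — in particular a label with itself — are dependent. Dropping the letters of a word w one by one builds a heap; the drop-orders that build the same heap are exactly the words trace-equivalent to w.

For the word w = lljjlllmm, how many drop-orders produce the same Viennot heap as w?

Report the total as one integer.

drop 0:l onto floor
drop 1:l onto {0:l}
drop 2:j onto floor
drop 3:j onto {2:j}
drop 4:l onto {1:l}
drop 5:l onto {4:l}
drop 6:l onto {5:l}
drop 7:m onto {3:j}
drop 8:m onto {7:m}
ground layer = {0:l, 2:j}
drop-orders for the pieces not yet dropped (sum over which currently-grounded one goes next):
  1 to go: {6} 1  {8} 1
  2 to go: {5,6} 1  {6,8} 2  {7,8} 1
  3 to go: {3,7,8} 1  {4,5,6} 1  {5,6,8} 3  {6,7,8} 3
  4 to go: {1,4,5,6} 1  {2,3,7,8} 1  {3,6,7,8} 4  {4,5,6,8} 4  {5,6,7,8} 6
  5 to go: {0,1,4,5,6} 1  {1,4,5,6,8} 5  {2,3,6,7,8} 5  {3,5,6,7,8} 10  {4,5,6,7,8} 10
  6 to go: {0,1,4,5,6,8} 6  {1,4,5,6,7,8} 15  {2,3,5,6,7,8} 15  {3,4,5,6,7,8} 20
  7 to go: {0,1,4,5,6,7,8} 21  {1,3,4,5,6,7,8} 35  {2,3,4,5,6,7,8} 35
  if 0:l drops first: 70 orders
  if 2:j drops first: 56 orders
heap linearizations: 126

126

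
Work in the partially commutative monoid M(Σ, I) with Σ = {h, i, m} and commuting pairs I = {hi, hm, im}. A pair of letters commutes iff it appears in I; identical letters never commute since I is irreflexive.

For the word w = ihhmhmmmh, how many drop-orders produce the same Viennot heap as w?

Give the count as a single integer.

630

#0=i has no predecessor
#1=h has no predecessor
#2=h depends on [1:h]
#3=m has no predecessor
#4=h depends on [2:h]
#5=m depends on [3:m]
#6=m depends on [5:m]
#7=m depends on [6:m]
#8=h depends on [4:h]
sources: [0:i, 1:h, 3:m]
N(rest) = Σ N(rest − s) over sources s of rest; N(one piece) = 1:
  size 1 → [0]=1  [7]=1  [8]=1
  size 2 → [0,7]=2  [0,8]=2  [4,8]=1  [6,7]=1  [7,8]=2
  size 3 → [0,4,8]=3  [0,6,7]=3  [0,7,8]=6  [2,4,8]=1  [4,7,8]=3  [5,6,7]=1  [6,7,8]=3
  size 4 → [0,2,4,8]=4  [0,4,7,8]=12  [0,5,6,7]=4  [0,6,7,8]=12  [1,2,4,8]=1  [2,4,7,8]=4  [3,5,6,7]=1  [4,6,7,8]=6  [5,6,7,8]=4
  size 5 → [0,1,2,4,8]=5  [0,2,4,7,8]=20  [0,3,5,6,7]=5  [0,4,6,7,8]=30  [0,5,6,7,8]=20  [1,2,4,7,8]=5  [2,4,6,7,8]=10  [3,5,6,7,8]=5  [4,5,6,7,8]=10
  size 6 → [0,1,2,4,7,8]=30  [0,2,4,6,7,8]=60  [0,3,5,6,7,8]=30  [0,4,5,6,7,8]=60  [1,2,4,6,7,8]=15  [2,4,5,6,7,8]=20  [3,4,5,6,7,8]=15
  size 7 → [0,1,2,4,6,7,8]=105  [0,2,4,5,6,7,8]=140  [0,3,4,5,6,7,8]=105  [1,2,4,5,6,7,8]=35  [2,3,4,5,6,7,8]=35
  first=0(i) contributes 70
  first=1(h) contributes 280
  first=3(m) contributes 280
|[w]| = 630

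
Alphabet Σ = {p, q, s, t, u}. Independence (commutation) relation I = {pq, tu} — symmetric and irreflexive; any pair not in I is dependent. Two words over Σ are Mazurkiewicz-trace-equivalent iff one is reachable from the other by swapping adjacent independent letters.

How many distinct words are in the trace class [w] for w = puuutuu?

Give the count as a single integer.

drop 0:p onto floor
drop 1:u onto {0:p}
drop 2:u onto {1:u}
drop 3:u onto {2:u}
drop 4:t onto {0:p}
drop 5:u onto {3:u}
drop 6:u onto {5:u}
ground layer = {0:p}
drop-orders for the pieces not yet dropped (sum over which currently-grounded one goes next):
  1 to go: {4} 1  {6} 1
  2 to go: {4,6} 2  {5,6} 1
  3 to go: {3,5,6} 1  {4,5,6} 3
  4 to go: {2,3,5,6} 1  {3,4,5,6} 4
  5 to go: {1,2,3,5,6} 1  {2,3,4,5,6} 5
  if 0:p drops first: 6 orders

6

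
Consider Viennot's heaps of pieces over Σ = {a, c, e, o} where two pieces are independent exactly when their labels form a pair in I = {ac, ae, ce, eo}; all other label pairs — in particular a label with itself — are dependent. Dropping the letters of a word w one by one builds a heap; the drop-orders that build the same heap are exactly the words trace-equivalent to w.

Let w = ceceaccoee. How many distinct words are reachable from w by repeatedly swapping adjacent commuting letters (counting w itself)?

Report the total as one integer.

1050

#0=c has no predecessor
#1=e has no predecessor
#2=c depends on [0:c]
#3=e depends on [1:e]
#4=a has no predecessor
#5=c depends on [2:c]
#6=c depends on [5:c]
#7=o depends on [4:a, 6:c]
#8=e depends on [3:e]
#9=e depends on [8:e]
sources: [0:c, 1:e, 4:a]
N(rest) = Σ N(rest − s) over sources s of rest; N(one piece) = 1:
  size 1 → [7]=1  [9]=1
  size 2 → [4,7]=1  [6,7]=1  [7,9]=2  [8,9]=1
  size 3 → [3,8,9]=1  [4,6,7]=2  [4,7,9]=3  [5,6,7]=1  [6,7,9]=3  [7,8,9]=3
  size 4 → [1,3,8,9]=1  [2,5,6,7]=1  [3,7,8,9]=4  [4,5,6,7]=3  [4,6,7,9]=8  [4,7,8,9]=6  [5,6,7,9]=4  [6,7,8,9]=6
  size 5 → [0,2,5,6,7]=1  [1,3,7,8,9]=5  [2,4,5,6,7]=4  [2,5,6,7,9]=5  [3,4,7,8,9]=10  [3,6,7,8,9]=10  [4,5,6,7,9]=15  [4,6,7,8,9]=20  [5,6,7,8,9]=10
  size 6 → [0,2,4,5,6,7]=5  [0,2,5,6,7,9]=6  [1,3,4,7,8,9]=15  [1,3,6,7,8,9]=15  [2,4,5,6,7,9]=24  [2,5,6,7,8,9]=15  [3,4,6,7,8,9]=40  [3,5,6,7,8,9]=20  [4,5,6,7,8,9]=45
  size 7 → [0,2,4,5,6,7,9]=35  [0,2,5,6,7,8,9]=21  [1,3,4,6,7,8,9]=70  [1,3,5,6,7,8,9]=35  [2,3,5,6,7,8,9]=35  [2,4,5,6,7,8,9]=84  [3,4,5,6,7,8,9]=105
  size 8 → [0,2,3,5,6,7,8,9]=56  [0,2,4,5,6,7,8,9]=140  [1,2,3,5,6,7,8,9]=70  [1,3,4,5,6,7,8,9]=210  [2,3,4,5,6,7,8,9]=224
  first=0(c) contributes 504
  first=1(e) contributes 420
  first=4(a) contributes 126
|[w]| = 1050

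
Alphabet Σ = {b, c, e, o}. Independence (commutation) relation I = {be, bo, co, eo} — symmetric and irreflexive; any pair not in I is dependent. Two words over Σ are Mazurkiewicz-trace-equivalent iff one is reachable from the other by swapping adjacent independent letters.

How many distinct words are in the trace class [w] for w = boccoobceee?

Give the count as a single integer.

drop 0:b onto floor
drop 1:o onto floor
drop 2:c onto {0:b}
drop 3:c onto {2:c}
drop 4:o onto {1:o}
drop 5:o onto {4:o}
drop 6:b onto {3:c}
drop 7:c onto {6:b}
drop 8:e onto {7:c}
drop 9:e onto {8:e}
drop 10:e onto {9:e}
ground layer = {0:b, 1:o}
drop-orders for the pieces not yet dropped (sum over which currently-grounded one goes next):
  1 to go: {5} 1  {10} 1
  2 to go: {4,5} 1  {5,10} 2  {9,10} 1
  3 to go: {1,4,5} 1  {4,5,10} 3  {5,9,10} 3  {8,9,10} 1
  4 to go: {1,4,5,10} 4  {4,5,9,10} 6  {5,8,9,10} 4  {7,8,9,10} 1
  5 to go: {1,4,5,9,10} 10  {4,5,8,9,10} 10  {5,7,8,9,10} 5  {6,7,8,9,10} 1
  6 to go: {1,4,5,8,9,10} 20  {3,6,7,8,9,10} 1  {4,5,7,8,9,10} 15  {5,6,7,8,9,10} 6
  7 to go: {1,4,5,7,8,9,10} 35  {2,3,6,7,8,9,10} 1  {3,5,6,7,8,9,10} 7  {4,5,6,7,8,9,10} 21
  8 to go: {0,2,3,6,7,8,9,10} 1  {1,4,5,6,7,8,9,10} 56  {2,3,5,6,7,8,9,10} 8  {3,4,5,6,7,8,9,10} 28
  9 to go: {0,2,3,5,6,7,8,9,10} 9  {1,3,4,5,6,7,8,9,10} 84  {2,3,4,5,6,7,8,9,10} 36
  if 0:b drops first: 120 orders
  if 1:o drops first: 45 orders
heap linearizations: 165

165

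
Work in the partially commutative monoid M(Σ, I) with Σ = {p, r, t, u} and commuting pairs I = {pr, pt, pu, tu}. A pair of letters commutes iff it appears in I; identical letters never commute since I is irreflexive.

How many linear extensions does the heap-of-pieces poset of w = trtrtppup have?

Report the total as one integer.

168

drop 0:t onto floor
drop 1:r onto {0:t}
drop 2:t onto {1:r}
drop 3:r onto {2:t}
drop 4:t onto {3:r}
drop 5:p onto floor
drop 6:p onto {5:p}
drop 7:u onto {3:r}
drop 8:p onto {6:p}
ground layer = {0:t, 5:p}
drop-orders for the pieces not yet dropped (sum over which currently-grounded one goes next):
  1 to go: {4} 1  {7} 1  {8} 1
  2 to go: {4,7} 2  {4,8} 2  {6,8} 1  {7,8} 2
  3 to go: {3,4,7} 2  {4,6,8} 3  {4,7,8} 6  {5,6,8} 1  {6,7,8} 3
  4 to go: {2,3,4,7} 2  {3,4,7,8} 8  {4,5,6,8} 4  {4,6,7,8} 12  {5,6,7,8} 4
  5 to go: {1,2,3,4,7} 2  {2,3,4,7,8} 10  {3,4,6,7,8} 20  {4,5,6,7,8} 20
  6 to go: {0,1,2,3,4,7} 2  {1,2,3,4,7,8} 12  {2,3,4,6,7,8} 30  {3,4,5,6,7,8} 40
  7 to go: {0,1,2,3,4,7,8} 14  {1,2,3,4,6,7,8} 42  {2,3,4,5,6,7,8} 70
  if 0:t drops first: 112 orders
  if 5:p drops first: 56 orders
heap linearizations: 168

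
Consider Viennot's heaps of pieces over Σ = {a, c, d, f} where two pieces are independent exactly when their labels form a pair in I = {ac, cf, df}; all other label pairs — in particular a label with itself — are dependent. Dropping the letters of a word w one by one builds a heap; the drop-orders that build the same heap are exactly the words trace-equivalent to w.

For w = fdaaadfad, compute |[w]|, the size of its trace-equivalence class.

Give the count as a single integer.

piece 0:f — minimal
piece 1:d — minimal
piece 2:a rests on {0:f, 1:d}
piece 3:a rests on {2:a}
piece 4:a rests on {3:a}
piece 5:d rests on {4:a}
piece 6:f rests on {4:a}
piece 7:a rests on {5:d, 6:f}
piece 8:d rests on {7:a}
minimal pieces: {0:f, 1:d}
ways to finish when only these pieces remain (= sum over removing one remaining piece with nothing left below it):
  1 left: {8}→1
  2 left: {7,8}→1
  3 left: {5,7,8}→1  {6,7,8}→1
  4 left: {5,6,7,8}→2
  5 left: {4,5,6,7,8}→2
  6 left: {3,4,5,6,7,8}→2
  7 left: {2,3,4,5,6,7,8}→2
  placing 0:f first → 2 extensions
  placing 1:d first → 2 extensions
total linear extensions = 4

4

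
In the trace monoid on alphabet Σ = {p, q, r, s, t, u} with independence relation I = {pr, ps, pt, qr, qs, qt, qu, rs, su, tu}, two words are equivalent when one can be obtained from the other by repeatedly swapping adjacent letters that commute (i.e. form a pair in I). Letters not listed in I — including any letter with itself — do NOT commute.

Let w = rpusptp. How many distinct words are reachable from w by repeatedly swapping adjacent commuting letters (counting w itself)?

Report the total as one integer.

38

drop 0:r onto floor
drop 1:p onto floor
drop 2:u onto {0:r, 1:p}
drop 3:s onto floor
drop 4:p onto {2:u}
drop 5:t onto {0:r, 3:s}
drop 6:p onto {4:p}
ground layer = {0:r, 1:p, 3:s}
drop-orders for the pieces not yet dropped (sum over which currently-grounded one goes next):
  1 to go: {5} 1  {6} 1
  2 to go: {3,5} 1  {4,6} 1  {5,6} 2
  3 to go: {2,4,6} 1  {3,5,6} 3  {4,5,6} 3
  4 to go: {1,2,4,6} 1  {2,4,5,6} 4  {3,4,5,6} 6
  5 to go: {0,2,4,5,6} 4  {1,2,4,5,6} 5  {2,3,4,5,6} 10
  if 0:r drops first: 15 orders
  if 1:p drops first: 14 orders
  if 3:s drops first: 9 orders
heap linearizations: 38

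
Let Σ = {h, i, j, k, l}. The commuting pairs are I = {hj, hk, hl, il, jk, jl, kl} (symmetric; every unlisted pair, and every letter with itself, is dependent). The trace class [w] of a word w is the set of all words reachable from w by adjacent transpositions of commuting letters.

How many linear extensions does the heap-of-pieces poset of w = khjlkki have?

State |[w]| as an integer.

140

0(k) covers ∅
1(h) covers ∅
2(j) covers ∅
3(l) covers ∅
4(k) covers 0:k
5(k) covers 4:k
6(i) covers 1:h, 2:j, 5:k
floor of heap: 0:k, 1:h, 2:j, 3:l
completions by unplaced set U, small U first (add the entries for U minus each lowest piece of U):
  |U|=1: {3}:1  {6}:1
  |U|=2: {1,6}:1  {2,6}:1  {3,6}:2  {5,6}:1
  |U|=3: {1,2,6}:2  {1,3,6}:3  {1,5,6}:2  {2,3,6}:3  {2,5,6}:2  {3,5,6}:3  {4,5,6}:1
  |U|=4: {0,4,5,6}:1  {1,2,3,6}:8  {1,2,5,6}:6  {1,3,5,6}:8  {1,4,5,6}:3  {2,3,5,6}:8  {2,4,5,6}:3  {3,4,5,6}:4
  |U|=5: {0,1,4,5,6}:4  {0,2,4,5,6}:4  {0,3,4,5,6}:5  {1,2,3,5,6}:30  {1,2,4,5,6}:12  {1,3,4,5,6}:15  {2,3,4,5,6}:15
  start at 0(k): 72
  start at 1(h): 24
  start at 2(j): 24
  start at 3(l): 20
sum over floor = 140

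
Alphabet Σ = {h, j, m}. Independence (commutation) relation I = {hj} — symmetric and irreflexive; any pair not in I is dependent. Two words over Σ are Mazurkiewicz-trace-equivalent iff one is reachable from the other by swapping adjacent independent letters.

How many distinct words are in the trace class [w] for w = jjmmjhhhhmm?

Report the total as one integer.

piece 0:j — minimal
piece 1:j rests on {0:j}
piece 2:m rests on {1:j}
piece 3:m rests on {2:m}
piece 4:j rests on {3:m}
piece 5:h rests on {3:m}
piece 6:h rests on {5:h}
piece 7:h rests on {6:h}
piece 8:h rests on {7:h}
piece 9:m rests on {4:j, 8:h}
piece 10:m rests on {9:m}
minimal pieces: {0:j}
ways to finish when only these pieces remain (= sum over removing one remaining piece with nothing left below it):
  1 left: {10}→1
  2 left: {9,10}→1
  3 left: {4,9,10}→1  {8,9,10}→1
  4 left: {4,8,9,10}→2  {7,8,9,10}→1
  5 left: {4,7,8,9,10}→3  {6,7,8,9,10}→1
  6 left: {4,6,7,8,9,10}→4  {5,6,7,8,9,10}→1
  7 left: {4,5,6,7,8,9,10}→5
  8 left: {3,4,5,6,7,8,9,10}→5
  9 left: {2,3,4,5,6,7,8,9,10}→5
  placing 0:j first → 5 extensions

5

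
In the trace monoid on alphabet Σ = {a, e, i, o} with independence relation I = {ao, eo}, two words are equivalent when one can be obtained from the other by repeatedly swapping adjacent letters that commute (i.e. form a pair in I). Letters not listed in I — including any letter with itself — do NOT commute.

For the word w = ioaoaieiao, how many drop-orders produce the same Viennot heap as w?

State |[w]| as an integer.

#0=i has no predecessor
#1=o depends on [0:i]
#2=a depends on [0:i]
#3=o depends on [1:o]
#4=a depends on [2:a]
#5=i depends on [3:o, 4:a]
#6=e depends on [5:i]
#7=i depends on [6:e]
#8=a depends on [7:i]
#9=o depends on [7:i]
sources: [0:i]
N(rest) = Σ N(rest − s) over sources s of rest; N(one piece) = 1:
  size 1 → [8]=1  [9]=1
  size 2 → [8,9]=2
  size 3 → [7,8,9]=2
  size 4 → [6,7,8,9]=2
  size 5 → [5,6,7,8,9]=2
  size 6 → [3,5,6,7,8,9]=2  [4,5,6,7,8,9]=2
  size 7 → [1,3,5,6,7,8,9]=2  [2,4,5,6,7,8,9]=2  [3,4,5,6,7,8,9]=4
  size 8 → [1,3,4,5,6,7,8,9]=6  [2,3,4,5,6,7,8,9]=6
  first=0(i) contributes 12

12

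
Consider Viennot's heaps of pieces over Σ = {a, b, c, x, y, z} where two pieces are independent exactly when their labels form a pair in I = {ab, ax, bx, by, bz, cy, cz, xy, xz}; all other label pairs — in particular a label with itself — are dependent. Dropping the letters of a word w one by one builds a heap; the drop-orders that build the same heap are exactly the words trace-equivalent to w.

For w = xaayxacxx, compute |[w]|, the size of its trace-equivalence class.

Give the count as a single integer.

15

0(x) covers ∅
1(a) covers ∅
2(a) covers 1:a
3(y) covers 2:a
4(x) covers 0:x
5(a) covers 3:y
6(c) covers 4:x, 5:a
7(x) covers 6:c
8(x) covers 7:x
floor of heap: 0:x, 1:a
completions by unplaced set U, small U first (add the entries for U minus each lowest piece of U):
  |U|=1: {8}:1
  |U|=2: {7,8}:1
  |U|=3: {6,7,8}:1
  |U|=4: {4,6,7,8}:1  {5,6,7,8}:1
  |U|=5: {0,4,6,7,8}:1  {3,5,6,7,8}:1  {4,5,6,7,8}:2
  |U|=6: {0,4,5,6,7,8}:3  {2,3,5,6,7,8}:1  {3,4,5,6,7,8}:3
  |U|=7: {0,3,4,5,6,7,8}:6  {1,2,3,5,6,7,8}:1  {2,3,4,5,6,7,8}:4
  start at 0(x): 5
  start at 1(a): 10
sum over floor = 15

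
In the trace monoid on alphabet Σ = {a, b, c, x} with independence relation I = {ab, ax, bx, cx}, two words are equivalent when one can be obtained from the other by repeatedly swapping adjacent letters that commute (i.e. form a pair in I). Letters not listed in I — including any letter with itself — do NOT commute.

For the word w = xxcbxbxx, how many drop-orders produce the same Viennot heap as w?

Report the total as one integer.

56

drop 0:x onto floor
drop 1:x onto {0:x}
drop 2:c onto floor
drop 3:b onto {2:c}
drop 4:x onto {1:x}
drop 5:b onto {3:b}
drop 6:x onto {4:x}
drop 7:x onto {6:x}
ground layer = {0:x, 2:c}
drop-orders for the pieces not yet dropped (sum over which currently-grounded one goes next):
  1 to go: {5} 1  {7} 1
  2 to go: {3,5} 1  {5,7} 2  {6,7} 1
  3 to go: {2,3,5} 1  {3,5,7} 3  {4,6,7} 1  {5,6,7} 3
  4 to go: {1,4,6,7} 1  {2,3,5,7} 4  {3,5,6,7} 6  {4,5,6,7} 4
  5 to go: {0,1,4,6,7} 1  {1,4,5,6,7} 5  {2,3,5,6,7} 10  {3,4,5,6,7} 10
  6 to go: {0,1,4,5,6,7} 6  {1,3,4,5,6,7} 15  {2,3,4,5,6,7} 20
  if 0:x drops first: 35 orders
  if 2:c drops first: 21 orders
heap linearizations: 56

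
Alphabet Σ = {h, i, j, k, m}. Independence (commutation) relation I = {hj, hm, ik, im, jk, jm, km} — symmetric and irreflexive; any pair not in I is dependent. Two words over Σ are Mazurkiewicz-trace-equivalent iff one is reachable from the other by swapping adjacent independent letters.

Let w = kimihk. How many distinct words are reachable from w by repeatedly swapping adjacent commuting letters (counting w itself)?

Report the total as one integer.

18

0(k) covers ∅
1(i) covers ∅
2(m) covers ∅
3(i) covers 1:i
4(h) covers 0:k, 3:i
5(k) covers 4:h
floor of heap: 0:k, 1:i, 2:m
completions by unplaced set U, small U first (add the entries for U minus each lowest piece of U):
  |U|=1: {2}:1  {5}:1
  |U|=2: {2,5}:2  {4,5}:1
  |U|=3: {0,4,5}:1  {2,4,5}:3  {3,4,5}:1
  |U|=4: {0,2,4,5}:4  {0,3,4,5}:2  {1,3,4,5}:1  {2,3,4,5}:4
  start at 0(k): 5
  start at 1(i): 10
  start at 2(m): 3
sum over floor = 18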